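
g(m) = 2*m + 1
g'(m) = 2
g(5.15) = 11.30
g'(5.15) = 2.00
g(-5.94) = -10.88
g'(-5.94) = 2.00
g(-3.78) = -6.56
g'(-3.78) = 2.00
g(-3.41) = -5.82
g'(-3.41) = 2.00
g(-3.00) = -5.00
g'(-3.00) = 2.00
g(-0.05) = 0.90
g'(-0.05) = 2.00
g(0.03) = 1.06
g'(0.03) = 2.00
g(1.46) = 3.92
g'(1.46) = 2.00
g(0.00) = 1.00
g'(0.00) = 2.00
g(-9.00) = -17.00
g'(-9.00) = 2.00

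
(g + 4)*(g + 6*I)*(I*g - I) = I*g^3 - 6*g^2 + 3*I*g^2 - 18*g - 4*I*g + 24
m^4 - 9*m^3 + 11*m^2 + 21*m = m*(m - 7)*(m - 3)*(m + 1)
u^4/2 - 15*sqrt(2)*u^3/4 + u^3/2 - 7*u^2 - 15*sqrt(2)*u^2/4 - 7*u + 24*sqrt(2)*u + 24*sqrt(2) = (u/2 + 1/2)*(u - 8*sqrt(2))*(u - 3*sqrt(2)/2)*(u + 2*sqrt(2))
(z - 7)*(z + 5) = z^2 - 2*z - 35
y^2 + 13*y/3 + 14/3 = (y + 2)*(y + 7/3)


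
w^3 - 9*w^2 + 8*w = w*(w - 8)*(w - 1)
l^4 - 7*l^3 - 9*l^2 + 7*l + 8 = (l - 8)*(l - 1)*(l + 1)^2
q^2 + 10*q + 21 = (q + 3)*(q + 7)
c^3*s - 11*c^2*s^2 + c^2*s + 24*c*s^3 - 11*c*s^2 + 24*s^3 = (c - 8*s)*(c - 3*s)*(c*s + s)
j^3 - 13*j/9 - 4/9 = (j - 4/3)*(j + 1/3)*(j + 1)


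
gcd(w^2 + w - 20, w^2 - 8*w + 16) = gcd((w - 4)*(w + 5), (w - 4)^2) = w - 4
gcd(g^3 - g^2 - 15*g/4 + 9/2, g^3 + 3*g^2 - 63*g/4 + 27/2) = g^2 - 3*g + 9/4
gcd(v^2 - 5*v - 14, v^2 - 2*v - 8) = v + 2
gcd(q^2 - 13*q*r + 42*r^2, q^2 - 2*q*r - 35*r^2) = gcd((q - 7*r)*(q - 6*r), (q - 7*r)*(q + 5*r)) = q - 7*r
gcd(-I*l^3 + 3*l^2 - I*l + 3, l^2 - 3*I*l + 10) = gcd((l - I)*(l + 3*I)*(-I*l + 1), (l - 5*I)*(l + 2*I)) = 1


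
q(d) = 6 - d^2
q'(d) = -2*d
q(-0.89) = 5.21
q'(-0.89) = 1.78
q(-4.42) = -13.54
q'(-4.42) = 8.84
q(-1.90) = 2.39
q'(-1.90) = 3.80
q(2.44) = 0.05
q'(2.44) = -4.88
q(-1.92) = 2.31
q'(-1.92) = 3.84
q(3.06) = -3.36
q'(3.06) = -6.12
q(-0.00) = 6.00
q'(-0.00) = 0.00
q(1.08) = 4.83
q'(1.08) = -2.16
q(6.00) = -30.00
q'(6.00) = -12.00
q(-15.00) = -219.00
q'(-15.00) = 30.00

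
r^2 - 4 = (r - 2)*(r + 2)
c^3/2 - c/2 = c*(c/2 + 1/2)*(c - 1)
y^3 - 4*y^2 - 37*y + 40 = (y - 8)*(y - 1)*(y + 5)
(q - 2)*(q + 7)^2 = q^3 + 12*q^2 + 21*q - 98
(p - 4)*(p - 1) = p^2 - 5*p + 4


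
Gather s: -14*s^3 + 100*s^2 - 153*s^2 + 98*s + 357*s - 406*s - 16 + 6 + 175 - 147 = -14*s^3 - 53*s^2 + 49*s + 18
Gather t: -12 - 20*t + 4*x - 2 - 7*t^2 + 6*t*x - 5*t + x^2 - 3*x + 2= -7*t^2 + t*(6*x - 25) + x^2 + x - 12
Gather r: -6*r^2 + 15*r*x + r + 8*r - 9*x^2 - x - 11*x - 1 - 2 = -6*r^2 + r*(15*x + 9) - 9*x^2 - 12*x - 3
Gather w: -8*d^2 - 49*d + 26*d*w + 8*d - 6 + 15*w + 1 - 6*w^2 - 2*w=-8*d^2 - 41*d - 6*w^2 + w*(26*d + 13) - 5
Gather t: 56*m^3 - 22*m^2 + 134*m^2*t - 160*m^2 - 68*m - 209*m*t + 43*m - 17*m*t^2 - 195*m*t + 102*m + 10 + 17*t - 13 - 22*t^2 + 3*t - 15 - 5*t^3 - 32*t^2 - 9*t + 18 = 56*m^3 - 182*m^2 + 77*m - 5*t^3 + t^2*(-17*m - 54) + t*(134*m^2 - 404*m + 11)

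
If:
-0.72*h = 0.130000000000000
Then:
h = -0.18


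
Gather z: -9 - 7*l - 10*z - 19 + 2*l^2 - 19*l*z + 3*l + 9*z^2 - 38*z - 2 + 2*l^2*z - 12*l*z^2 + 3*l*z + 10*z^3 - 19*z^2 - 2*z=2*l^2 - 4*l + 10*z^3 + z^2*(-12*l - 10) + z*(2*l^2 - 16*l - 50) - 30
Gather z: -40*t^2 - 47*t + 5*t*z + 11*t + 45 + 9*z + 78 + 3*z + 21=-40*t^2 - 36*t + z*(5*t + 12) + 144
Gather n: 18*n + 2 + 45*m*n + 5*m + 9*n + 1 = 5*m + n*(45*m + 27) + 3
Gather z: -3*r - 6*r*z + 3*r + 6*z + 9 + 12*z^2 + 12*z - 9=12*z^2 + z*(18 - 6*r)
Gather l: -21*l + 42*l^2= 42*l^2 - 21*l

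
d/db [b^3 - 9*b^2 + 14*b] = 3*b^2 - 18*b + 14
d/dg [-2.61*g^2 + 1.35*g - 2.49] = 1.35 - 5.22*g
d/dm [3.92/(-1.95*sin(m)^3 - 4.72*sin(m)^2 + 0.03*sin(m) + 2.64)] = (22.932*sin(m)^2 + 37.0048*sin(m) - 0.1176)*cos(m)/(1.95*sin(m)^3 + 4.72*sin(m)^2 - 0.03*sin(m) - 2.64)^2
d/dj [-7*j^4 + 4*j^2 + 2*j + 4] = -28*j^3 + 8*j + 2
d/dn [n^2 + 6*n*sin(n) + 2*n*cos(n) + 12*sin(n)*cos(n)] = -2*n*sin(n) + 6*n*cos(n) + 2*n + 6*sin(n) + 2*cos(n) + 12*cos(2*n)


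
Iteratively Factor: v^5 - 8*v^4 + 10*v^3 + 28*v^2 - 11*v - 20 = (v - 1)*(v^4 - 7*v^3 + 3*v^2 + 31*v + 20) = (v - 1)*(v + 1)*(v^3 - 8*v^2 + 11*v + 20) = (v - 4)*(v - 1)*(v + 1)*(v^2 - 4*v - 5) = (v - 5)*(v - 4)*(v - 1)*(v + 1)*(v + 1)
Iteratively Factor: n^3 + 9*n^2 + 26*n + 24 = (n + 4)*(n^2 + 5*n + 6) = (n + 3)*(n + 4)*(n + 2)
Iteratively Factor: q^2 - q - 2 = (q - 2)*(q + 1)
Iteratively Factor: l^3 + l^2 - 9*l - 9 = (l + 3)*(l^2 - 2*l - 3) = (l - 3)*(l + 3)*(l + 1)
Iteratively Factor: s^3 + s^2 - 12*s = (s - 3)*(s^2 + 4*s) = (s - 3)*(s + 4)*(s)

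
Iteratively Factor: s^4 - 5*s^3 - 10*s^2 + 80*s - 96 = (s - 2)*(s^3 - 3*s^2 - 16*s + 48) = (s - 4)*(s - 2)*(s^2 + s - 12) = (s - 4)*(s - 3)*(s - 2)*(s + 4)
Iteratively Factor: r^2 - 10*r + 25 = (r - 5)*(r - 5)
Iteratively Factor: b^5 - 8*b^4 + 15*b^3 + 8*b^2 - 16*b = (b - 4)*(b^4 - 4*b^3 - b^2 + 4*b) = (b - 4)^2*(b^3 - b) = (b - 4)^2*(b + 1)*(b^2 - b) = b*(b - 4)^2*(b + 1)*(b - 1)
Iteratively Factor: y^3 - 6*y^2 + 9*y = (y - 3)*(y^2 - 3*y) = y*(y - 3)*(y - 3)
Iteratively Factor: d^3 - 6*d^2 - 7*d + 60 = (d - 4)*(d^2 - 2*d - 15) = (d - 4)*(d + 3)*(d - 5)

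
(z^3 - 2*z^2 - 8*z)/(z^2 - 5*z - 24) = z*(-z^2 + 2*z + 8)/(-z^2 + 5*z + 24)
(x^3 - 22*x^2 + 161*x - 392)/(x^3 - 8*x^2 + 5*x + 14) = (x^2 - 15*x + 56)/(x^2 - x - 2)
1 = 1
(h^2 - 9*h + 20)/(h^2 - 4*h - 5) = (h - 4)/(h + 1)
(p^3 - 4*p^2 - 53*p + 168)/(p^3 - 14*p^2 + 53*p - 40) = (p^2 + 4*p - 21)/(p^2 - 6*p + 5)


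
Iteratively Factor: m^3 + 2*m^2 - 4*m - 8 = (m + 2)*(m^2 - 4) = (m - 2)*(m + 2)*(m + 2)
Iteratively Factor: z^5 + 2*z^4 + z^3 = (z)*(z^4 + 2*z^3 + z^2) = z*(z + 1)*(z^3 + z^2) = z^2*(z + 1)*(z^2 + z) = z^3*(z + 1)*(z + 1)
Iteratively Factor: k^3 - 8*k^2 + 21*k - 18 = (k - 2)*(k^2 - 6*k + 9) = (k - 3)*(k - 2)*(k - 3)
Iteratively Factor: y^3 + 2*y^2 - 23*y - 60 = (y - 5)*(y^2 + 7*y + 12) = (y - 5)*(y + 4)*(y + 3)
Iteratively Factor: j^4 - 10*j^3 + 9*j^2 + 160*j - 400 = (j - 5)*(j^3 - 5*j^2 - 16*j + 80) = (j - 5)*(j + 4)*(j^2 - 9*j + 20) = (j - 5)^2*(j + 4)*(j - 4)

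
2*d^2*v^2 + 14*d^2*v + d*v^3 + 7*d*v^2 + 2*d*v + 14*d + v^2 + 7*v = (2*d + v)*(v + 7)*(d*v + 1)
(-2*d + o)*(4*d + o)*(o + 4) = -8*d^2*o - 32*d^2 + 2*d*o^2 + 8*d*o + o^3 + 4*o^2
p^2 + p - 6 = (p - 2)*(p + 3)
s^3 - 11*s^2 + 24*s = s*(s - 8)*(s - 3)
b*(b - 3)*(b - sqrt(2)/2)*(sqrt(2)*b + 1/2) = sqrt(2)*b^4 - 3*sqrt(2)*b^3 - b^3/2 - sqrt(2)*b^2/4 + 3*b^2/2 + 3*sqrt(2)*b/4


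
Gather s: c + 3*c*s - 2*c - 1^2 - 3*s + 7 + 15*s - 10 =-c + s*(3*c + 12) - 4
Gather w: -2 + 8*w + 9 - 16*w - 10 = -8*w - 3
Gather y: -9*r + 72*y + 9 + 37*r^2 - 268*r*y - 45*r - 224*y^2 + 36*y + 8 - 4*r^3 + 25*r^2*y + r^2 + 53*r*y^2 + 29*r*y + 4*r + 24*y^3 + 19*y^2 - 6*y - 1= -4*r^3 + 38*r^2 - 50*r + 24*y^3 + y^2*(53*r - 205) + y*(25*r^2 - 239*r + 102) + 16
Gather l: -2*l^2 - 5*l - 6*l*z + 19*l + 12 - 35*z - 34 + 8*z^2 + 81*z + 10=-2*l^2 + l*(14 - 6*z) + 8*z^2 + 46*z - 12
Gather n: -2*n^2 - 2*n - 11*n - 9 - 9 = -2*n^2 - 13*n - 18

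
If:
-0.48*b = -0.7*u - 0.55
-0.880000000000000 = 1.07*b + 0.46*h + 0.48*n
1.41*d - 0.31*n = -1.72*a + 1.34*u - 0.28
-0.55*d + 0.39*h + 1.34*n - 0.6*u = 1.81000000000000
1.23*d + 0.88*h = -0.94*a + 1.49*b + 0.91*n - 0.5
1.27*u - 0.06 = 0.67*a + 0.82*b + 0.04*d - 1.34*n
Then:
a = -0.69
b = -0.98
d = -0.65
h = -0.11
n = 0.46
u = -1.46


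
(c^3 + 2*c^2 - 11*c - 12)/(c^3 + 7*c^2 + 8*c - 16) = (c^2 - 2*c - 3)/(c^2 + 3*c - 4)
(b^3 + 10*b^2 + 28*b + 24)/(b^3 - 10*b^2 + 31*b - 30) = (b^3 + 10*b^2 + 28*b + 24)/(b^3 - 10*b^2 + 31*b - 30)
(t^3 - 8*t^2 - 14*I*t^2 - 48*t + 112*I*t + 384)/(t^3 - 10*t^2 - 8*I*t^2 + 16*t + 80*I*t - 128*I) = (t - 6*I)/(t - 2)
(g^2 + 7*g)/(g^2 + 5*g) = (g + 7)/(g + 5)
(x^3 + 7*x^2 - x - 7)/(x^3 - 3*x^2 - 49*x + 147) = (x^2 - 1)/(x^2 - 10*x + 21)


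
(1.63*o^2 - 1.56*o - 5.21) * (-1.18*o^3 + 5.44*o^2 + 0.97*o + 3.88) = -1.9234*o^5 + 10.708*o^4 - 0.757500000000002*o^3 - 23.5312*o^2 - 11.1065*o - 20.2148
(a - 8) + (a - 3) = 2*a - 11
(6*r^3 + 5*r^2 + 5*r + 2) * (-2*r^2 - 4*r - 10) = -12*r^5 - 34*r^4 - 90*r^3 - 74*r^2 - 58*r - 20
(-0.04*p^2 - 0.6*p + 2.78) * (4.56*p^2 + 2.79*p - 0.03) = -0.1824*p^4 - 2.8476*p^3 + 11.004*p^2 + 7.7742*p - 0.0834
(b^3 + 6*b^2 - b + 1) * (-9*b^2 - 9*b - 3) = -9*b^5 - 63*b^4 - 48*b^3 - 18*b^2 - 6*b - 3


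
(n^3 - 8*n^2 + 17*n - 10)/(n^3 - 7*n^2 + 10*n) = (n - 1)/n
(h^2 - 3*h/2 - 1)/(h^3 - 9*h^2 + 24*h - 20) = (h + 1/2)/(h^2 - 7*h + 10)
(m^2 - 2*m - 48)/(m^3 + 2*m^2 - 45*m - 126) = (m - 8)/(m^2 - 4*m - 21)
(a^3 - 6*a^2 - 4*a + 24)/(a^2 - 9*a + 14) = (a^2 - 4*a - 12)/(a - 7)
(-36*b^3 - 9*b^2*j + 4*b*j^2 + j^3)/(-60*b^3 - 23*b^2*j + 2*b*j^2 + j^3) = (3*b - j)/(5*b - j)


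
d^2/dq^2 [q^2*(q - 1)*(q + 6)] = 12*q^2 + 30*q - 12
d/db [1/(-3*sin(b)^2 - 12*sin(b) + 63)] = 2*(sin(b) + 2)*cos(b)/(3*(sin(b)^2 + 4*sin(b) - 21)^2)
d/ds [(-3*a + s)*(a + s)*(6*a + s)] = -15*a^2 + 8*a*s + 3*s^2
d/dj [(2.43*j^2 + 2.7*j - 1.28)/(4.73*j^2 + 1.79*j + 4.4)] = (-8.4213*j^2 + 33.4928*j + 14.1712)/(22.3729*j^4 + 16.9334*j^3 + 44.8281*j^2 + 15.752*j + 19.36)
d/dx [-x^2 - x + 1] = -2*x - 1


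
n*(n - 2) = n^2 - 2*n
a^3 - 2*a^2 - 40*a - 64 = (a - 8)*(a + 2)*(a + 4)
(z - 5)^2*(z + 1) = z^3 - 9*z^2 + 15*z + 25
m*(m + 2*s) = m^2 + 2*m*s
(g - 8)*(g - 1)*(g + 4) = g^3 - 5*g^2 - 28*g + 32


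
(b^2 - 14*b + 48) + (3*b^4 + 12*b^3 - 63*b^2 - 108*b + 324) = 3*b^4 + 12*b^3 - 62*b^2 - 122*b + 372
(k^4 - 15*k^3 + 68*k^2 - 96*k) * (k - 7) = k^5 - 22*k^4 + 173*k^3 - 572*k^2 + 672*k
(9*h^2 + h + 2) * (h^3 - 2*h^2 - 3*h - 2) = 9*h^5 - 17*h^4 - 27*h^3 - 25*h^2 - 8*h - 4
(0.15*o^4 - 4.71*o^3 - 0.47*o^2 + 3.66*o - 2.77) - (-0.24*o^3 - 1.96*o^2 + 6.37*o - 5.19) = 0.15*o^4 - 4.47*o^3 + 1.49*o^2 - 2.71*o + 2.42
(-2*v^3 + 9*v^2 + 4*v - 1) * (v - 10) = -2*v^4 + 29*v^3 - 86*v^2 - 41*v + 10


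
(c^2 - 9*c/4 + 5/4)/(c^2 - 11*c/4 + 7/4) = (4*c - 5)/(4*c - 7)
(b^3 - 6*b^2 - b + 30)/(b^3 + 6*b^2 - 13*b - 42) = (b - 5)/(b + 7)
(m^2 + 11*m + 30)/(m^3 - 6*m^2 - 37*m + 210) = (m + 5)/(m^2 - 12*m + 35)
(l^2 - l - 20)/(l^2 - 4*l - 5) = (l + 4)/(l + 1)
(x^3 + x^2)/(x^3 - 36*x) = x*(x + 1)/(x^2 - 36)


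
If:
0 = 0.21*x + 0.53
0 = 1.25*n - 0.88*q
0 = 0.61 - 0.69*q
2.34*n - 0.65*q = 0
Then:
No Solution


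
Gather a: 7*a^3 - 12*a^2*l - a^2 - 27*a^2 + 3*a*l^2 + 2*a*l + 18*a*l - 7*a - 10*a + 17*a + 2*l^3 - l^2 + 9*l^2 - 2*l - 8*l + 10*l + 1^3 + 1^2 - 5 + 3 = 7*a^3 + a^2*(-12*l - 28) + a*(3*l^2 + 20*l) + 2*l^3 + 8*l^2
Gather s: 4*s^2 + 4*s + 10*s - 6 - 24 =4*s^2 + 14*s - 30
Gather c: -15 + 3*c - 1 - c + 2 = 2*c - 14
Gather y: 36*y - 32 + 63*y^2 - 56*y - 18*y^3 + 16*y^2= -18*y^3 + 79*y^2 - 20*y - 32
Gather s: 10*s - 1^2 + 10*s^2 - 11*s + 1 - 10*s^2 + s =0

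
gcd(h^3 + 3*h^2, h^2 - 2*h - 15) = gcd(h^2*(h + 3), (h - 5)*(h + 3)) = h + 3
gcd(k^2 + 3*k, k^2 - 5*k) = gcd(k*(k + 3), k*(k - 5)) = k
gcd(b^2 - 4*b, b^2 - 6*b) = b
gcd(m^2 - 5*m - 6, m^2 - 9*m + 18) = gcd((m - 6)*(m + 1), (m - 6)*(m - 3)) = m - 6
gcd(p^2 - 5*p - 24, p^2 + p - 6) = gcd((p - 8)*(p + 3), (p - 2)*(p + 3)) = p + 3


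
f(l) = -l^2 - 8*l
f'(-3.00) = -2.00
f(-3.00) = 15.00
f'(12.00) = -32.00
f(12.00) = -240.00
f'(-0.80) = -6.40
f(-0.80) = 5.76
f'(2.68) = -13.36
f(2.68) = -28.62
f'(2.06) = -12.12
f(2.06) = -20.72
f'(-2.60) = -2.80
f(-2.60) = 14.04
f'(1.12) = -10.24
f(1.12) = -10.21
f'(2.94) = -13.88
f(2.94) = -32.16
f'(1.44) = -10.88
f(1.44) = -13.59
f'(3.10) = -14.20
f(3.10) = -34.41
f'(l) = -2*l - 8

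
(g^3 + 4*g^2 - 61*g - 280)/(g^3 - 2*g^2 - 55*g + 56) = (g + 5)/(g - 1)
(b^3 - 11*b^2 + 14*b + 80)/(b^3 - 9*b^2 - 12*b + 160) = (b + 2)/(b + 4)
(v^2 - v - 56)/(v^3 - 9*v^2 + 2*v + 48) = (v + 7)/(v^2 - v - 6)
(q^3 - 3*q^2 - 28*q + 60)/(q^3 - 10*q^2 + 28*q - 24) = (q + 5)/(q - 2)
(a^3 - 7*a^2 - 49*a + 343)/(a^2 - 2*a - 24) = (-a^3 + 7*a^2 + 49*a - 343)/(-a^2 + 2*a + 24)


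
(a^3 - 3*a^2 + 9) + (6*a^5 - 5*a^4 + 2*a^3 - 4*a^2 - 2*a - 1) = 6*a^5 - 5*a^4 + 3*a^3 - 7*a^2 - 2*a + 8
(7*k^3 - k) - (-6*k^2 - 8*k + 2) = 7*k^3 + 6*k^2 + 7*k - 2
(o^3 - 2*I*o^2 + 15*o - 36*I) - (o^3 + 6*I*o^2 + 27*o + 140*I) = -8*I*o^2 - 12*o - 176*I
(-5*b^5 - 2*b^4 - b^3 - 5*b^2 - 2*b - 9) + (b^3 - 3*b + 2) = -5*b^5 - 2*b^4 - 5*b^2 - 5*b - 7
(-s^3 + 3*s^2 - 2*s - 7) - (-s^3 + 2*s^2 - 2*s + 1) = s^2 - 8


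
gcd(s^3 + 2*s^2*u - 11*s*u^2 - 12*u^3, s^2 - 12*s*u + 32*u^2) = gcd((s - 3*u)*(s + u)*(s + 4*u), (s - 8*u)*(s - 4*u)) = 1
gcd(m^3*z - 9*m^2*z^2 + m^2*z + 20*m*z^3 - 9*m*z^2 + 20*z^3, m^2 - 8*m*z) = 1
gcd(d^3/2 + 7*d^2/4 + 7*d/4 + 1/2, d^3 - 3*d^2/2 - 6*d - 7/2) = d + 1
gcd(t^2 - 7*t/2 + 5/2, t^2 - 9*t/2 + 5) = t - 5/2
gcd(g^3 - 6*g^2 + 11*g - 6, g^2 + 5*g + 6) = 1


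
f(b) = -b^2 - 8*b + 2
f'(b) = -2*b - 8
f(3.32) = -35.58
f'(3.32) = -14.64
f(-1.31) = 10.76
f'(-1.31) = -5.38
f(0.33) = -0.75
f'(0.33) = -8.66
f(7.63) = -117.26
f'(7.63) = -23.26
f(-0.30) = 4.31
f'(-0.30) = -7.40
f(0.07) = 1.44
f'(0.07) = -8.14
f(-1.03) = 9.18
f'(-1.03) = -5.94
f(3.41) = -36.91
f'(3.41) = -14.82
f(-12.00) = -46.00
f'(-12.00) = 16.00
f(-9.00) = -7.00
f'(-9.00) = 10.00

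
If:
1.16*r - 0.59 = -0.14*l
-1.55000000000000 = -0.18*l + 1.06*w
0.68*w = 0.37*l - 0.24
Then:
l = -2.96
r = 0.87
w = -1.97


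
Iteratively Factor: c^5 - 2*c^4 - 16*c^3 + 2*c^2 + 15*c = (c)*(c^4 - 2*c^3 - 16*c^2 + 2*c + 15) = c*(c - 1)*(c^3 - c^2 - 17*c - 15) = c*(c - 5)*(c - 1)*(c^2 + 4*c + 3) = c*(c - 5)*(c - 1)*(c + 3)*(c + 1)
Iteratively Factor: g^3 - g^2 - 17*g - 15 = (g + 3)*(g^2 - 4*g - 5) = (g - 5)*(g + 3)*(g + 1)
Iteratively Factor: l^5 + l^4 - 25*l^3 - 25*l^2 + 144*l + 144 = (l - 3)*(l^4 + 4*l^3 - 13*l^2 - 64*l - 48) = (l - 4)*(l - 3)*(l^3 + 8*l^2 + 19*l + 12) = (l - 4)*(l - 3)*(l + 1)*(l^2 + 7*l + 12) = (l - 4)*(l - 3)*(l + 1)*(l + 4)*(l + 3)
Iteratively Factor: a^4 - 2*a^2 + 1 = (a + 1)*(a^3 - a^2 - a + 1) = (a - 1)*(a + 1)*(a^2 - 1) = (a - 1)*(a + 1)^2*(a - 1)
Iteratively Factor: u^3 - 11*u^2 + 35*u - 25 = (u - 1)*(u^2 - 10*u + 25) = (u - 5)*(u - 1)*(u - 5)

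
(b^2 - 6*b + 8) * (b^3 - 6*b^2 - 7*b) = b^5 - 12*b^4 + 37*b^3 - 6*b^2 - 56*b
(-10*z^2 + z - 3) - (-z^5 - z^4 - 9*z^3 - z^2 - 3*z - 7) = z^5 + z^4 + 9*z^3 - 9*z^2 + 4*z + 4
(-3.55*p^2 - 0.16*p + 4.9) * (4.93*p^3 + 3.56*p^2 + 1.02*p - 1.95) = -17.5015*p^5 - 13.4268*p^4 + 19.9664*p^3 + 24.2033*p^2 + 5.31*p - 9.555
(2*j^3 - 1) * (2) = 4*j^3 - 2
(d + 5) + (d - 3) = 2*d + 2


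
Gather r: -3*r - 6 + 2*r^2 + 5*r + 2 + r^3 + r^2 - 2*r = r^3 + 3*r^2 - 4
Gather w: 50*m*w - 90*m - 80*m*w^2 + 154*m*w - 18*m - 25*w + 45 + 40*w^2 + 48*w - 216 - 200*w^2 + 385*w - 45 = -108*m + w^2*(-80*m - 160) + w*(204*m + 408) - 216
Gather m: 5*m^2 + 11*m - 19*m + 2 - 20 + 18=5*m^2 - 8*m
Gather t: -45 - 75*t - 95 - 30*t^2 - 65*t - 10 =-30*t^2 - 140*t - 150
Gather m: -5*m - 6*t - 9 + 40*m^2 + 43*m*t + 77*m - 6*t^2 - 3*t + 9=40*m^2 + m*(43*t + 72) - 6*t^2 - 9*t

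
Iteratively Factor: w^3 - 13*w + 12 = (w - 1)*(w^2 + w - 12) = (w - 3)*(w - 1)*(w + 4)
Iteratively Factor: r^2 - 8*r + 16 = (r - 4)*(r - 4)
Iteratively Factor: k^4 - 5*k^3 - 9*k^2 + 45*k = (k - 3)*(k^3 - 2*k^2 - 15*k) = k*(k - 3)*(k^2 - 2*k - 15) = k*(k - 5)*(k - 3)*(k + 3)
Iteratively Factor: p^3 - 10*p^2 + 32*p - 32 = (p - 4)*(p^2 - 6*p + 8) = (p - 4)*(p - 2)*(p - 4)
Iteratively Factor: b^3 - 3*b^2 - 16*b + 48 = (b - 4)*(b^2 + b - 12) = (b - 4)*(b + 4)*(b - 3)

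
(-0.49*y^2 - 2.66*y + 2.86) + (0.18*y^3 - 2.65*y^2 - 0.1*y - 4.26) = 0.18*y^3 - 3.14*y^2 - 2.76*y - 1.4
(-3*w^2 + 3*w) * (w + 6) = -3*w^3 - 15*w^2 + 18*w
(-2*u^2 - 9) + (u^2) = -u^2 - 9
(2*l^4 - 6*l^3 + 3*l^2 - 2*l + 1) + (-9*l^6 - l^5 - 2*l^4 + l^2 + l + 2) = -9*l^6 - l^5 - 6*l^3 + 4*l^2 - l + 3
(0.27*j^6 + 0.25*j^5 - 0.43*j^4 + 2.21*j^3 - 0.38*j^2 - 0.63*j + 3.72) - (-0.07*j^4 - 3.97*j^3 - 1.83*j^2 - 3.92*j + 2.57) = 0.27*j^6 + 0.25*j^5 - 0.36*j^4 + 6.18*j^3 + 1.45*j^2 + 3.29*j + 1.15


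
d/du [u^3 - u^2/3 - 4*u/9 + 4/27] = 3*u^2 - 2*u/3 - 4/9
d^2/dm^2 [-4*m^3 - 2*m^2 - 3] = -24*m - 4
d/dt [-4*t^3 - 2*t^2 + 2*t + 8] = -12*t^2 - 4*t + 2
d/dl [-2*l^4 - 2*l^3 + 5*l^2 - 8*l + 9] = -8*l^3 - 6*l^2 + 10*l - 8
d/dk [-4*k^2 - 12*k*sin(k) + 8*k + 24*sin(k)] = -12*k*cos(k) - 8*k - 12*sin(k) + 24*cos(k) + 8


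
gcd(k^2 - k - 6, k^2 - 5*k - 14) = k + 2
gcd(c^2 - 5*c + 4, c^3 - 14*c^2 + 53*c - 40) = c - 1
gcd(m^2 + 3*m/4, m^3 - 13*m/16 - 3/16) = m + 3/4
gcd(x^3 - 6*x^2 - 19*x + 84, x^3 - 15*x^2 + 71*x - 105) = x^2 - 10*x + 21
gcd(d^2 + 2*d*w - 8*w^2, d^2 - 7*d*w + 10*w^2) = -d + 2*w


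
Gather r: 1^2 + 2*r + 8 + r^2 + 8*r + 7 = r^2 + 10*r + 16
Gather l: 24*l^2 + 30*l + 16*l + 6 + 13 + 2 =24*l^2 + 46*l + 21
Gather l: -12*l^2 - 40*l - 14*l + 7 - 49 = -12*l^2 - 54*l - 42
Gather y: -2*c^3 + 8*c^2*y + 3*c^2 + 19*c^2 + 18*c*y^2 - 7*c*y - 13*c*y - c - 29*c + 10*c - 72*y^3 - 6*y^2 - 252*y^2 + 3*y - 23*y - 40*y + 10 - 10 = -2*c^3 + 22*c^2 - 20*c - 72*y^3 + y^2*(18*c - 258) + y*(8*c^2 - 20*c - 60)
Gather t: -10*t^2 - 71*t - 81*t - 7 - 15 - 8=-10*t^2 - 152*t - 30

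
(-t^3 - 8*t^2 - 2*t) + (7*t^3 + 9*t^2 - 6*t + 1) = 6*t^3 + t^2 - 8*t + 1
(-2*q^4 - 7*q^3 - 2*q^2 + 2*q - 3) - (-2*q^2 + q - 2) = -2*q^4 - 7*q^3 + q - 1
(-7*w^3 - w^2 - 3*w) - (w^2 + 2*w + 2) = -7*w^3 - 2*w^2 - 5*w - 2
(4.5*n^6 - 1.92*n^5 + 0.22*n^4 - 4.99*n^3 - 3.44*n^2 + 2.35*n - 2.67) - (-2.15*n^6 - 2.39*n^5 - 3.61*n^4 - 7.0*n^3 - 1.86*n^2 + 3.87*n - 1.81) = 6.65*n^6 + 0.47*n^5 + 3.83*n^4 + 2.01*n^3 - 1.58*n^2 - 1.52*n - 0.86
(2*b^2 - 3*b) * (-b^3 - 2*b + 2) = -2*b^5 + 3*b^4 - 4*b^3 + 10*b^2 - 6*b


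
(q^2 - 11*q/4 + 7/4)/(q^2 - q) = (q - 7/4)/q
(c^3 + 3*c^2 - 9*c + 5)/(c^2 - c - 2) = (-c^3 - 3*c^2 + 9*c - 5)/(-c^2 + c + 2)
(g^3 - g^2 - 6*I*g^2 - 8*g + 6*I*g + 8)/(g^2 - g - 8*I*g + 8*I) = (g^2 - 6*I*g - 8)/(g - 8*I)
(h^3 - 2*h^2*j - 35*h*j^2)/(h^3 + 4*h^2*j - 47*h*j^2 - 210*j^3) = h/(h + 6*j)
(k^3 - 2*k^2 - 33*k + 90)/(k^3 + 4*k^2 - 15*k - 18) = (k - 5)/(k + 1)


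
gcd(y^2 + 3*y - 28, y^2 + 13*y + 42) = y + 7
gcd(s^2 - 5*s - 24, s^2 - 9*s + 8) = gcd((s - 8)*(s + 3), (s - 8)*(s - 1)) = s - 8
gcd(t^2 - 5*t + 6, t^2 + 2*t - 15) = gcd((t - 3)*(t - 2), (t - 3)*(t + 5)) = t - 3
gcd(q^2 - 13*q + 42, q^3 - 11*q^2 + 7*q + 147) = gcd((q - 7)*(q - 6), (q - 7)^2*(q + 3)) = q - 7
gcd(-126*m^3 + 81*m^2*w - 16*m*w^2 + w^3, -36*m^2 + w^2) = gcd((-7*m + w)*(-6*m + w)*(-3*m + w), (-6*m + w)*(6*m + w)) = -6*m + w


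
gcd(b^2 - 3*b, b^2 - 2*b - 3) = b - 3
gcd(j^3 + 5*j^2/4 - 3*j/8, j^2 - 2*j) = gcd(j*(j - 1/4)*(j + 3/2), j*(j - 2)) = j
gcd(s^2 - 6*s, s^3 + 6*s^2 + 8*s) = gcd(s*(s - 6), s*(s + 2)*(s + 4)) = s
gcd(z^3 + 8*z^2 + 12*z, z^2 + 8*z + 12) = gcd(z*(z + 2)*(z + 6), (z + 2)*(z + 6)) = z^2 + 8*z + 12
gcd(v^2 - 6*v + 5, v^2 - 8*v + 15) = v - 5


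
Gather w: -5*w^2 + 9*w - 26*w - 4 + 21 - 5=-5*w^2 - 17*w + 12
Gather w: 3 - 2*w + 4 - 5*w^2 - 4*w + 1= -5*w^2 - 6*w + 8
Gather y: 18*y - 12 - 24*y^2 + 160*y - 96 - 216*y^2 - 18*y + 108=-240*y^2 + 160*y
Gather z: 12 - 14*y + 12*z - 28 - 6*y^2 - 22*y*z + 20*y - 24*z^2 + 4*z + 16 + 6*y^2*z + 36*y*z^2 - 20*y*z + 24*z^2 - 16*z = -6*y^2 + 36*y*z^2 + 6*y + z*(6*y^2 - 42*y)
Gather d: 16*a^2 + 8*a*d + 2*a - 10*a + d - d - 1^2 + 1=16*a^2 + 8*a*d - 8*a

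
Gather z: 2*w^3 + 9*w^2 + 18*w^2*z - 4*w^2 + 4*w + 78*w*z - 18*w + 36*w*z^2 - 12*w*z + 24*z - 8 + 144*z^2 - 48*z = 2*w^3 + 5*w^2 - 14*w + z^2*(36*w + 144) + z*(18*w^2 + 66*w - 24) - 8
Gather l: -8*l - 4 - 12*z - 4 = -8*l - 12*z - 8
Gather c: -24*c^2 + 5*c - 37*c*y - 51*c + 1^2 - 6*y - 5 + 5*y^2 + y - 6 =-24*c^2 + c*(-37*y - 46) + 5*y^2 - 5*y - 10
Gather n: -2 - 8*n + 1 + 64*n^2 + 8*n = 64*n^2 - 1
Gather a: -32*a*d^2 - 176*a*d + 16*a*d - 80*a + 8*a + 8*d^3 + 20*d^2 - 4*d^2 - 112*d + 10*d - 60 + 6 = a*(-32*d^2 - 160*d - 72) + 8*d^3 + 16*d^2 - 102*d - 54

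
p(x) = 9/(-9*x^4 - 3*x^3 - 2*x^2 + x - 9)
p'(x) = 9*(36*x^3 + 9*x^2 + 4*x - 1)/(-9*x^4 - 3*x^3 - 2*x^2 + x - 9)^2 = 9*(36*x^3 + 9*x^2 + 4*x - 1)/(9*x^4 + 3*x^3 + 2*x^2 - x + 9)^2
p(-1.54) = -0.16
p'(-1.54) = -0.35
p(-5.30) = -0.00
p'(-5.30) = -0.00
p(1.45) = -0.15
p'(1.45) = 0.33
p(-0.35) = -0.94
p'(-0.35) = -0.28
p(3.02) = -0.01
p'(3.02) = 0.01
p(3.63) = -0.01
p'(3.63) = 0.01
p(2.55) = -0.02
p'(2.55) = 0.03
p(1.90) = -0.06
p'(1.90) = 0.11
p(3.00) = -0.01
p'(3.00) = 0.01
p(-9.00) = 0.00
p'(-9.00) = 0.00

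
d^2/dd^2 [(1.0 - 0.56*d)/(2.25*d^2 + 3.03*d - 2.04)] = (-(0.56*d - 1.0)*(4.5*d + 3.03)*(9.0*d + 6.06) + (7.56*d - 1.1064)*(2.25*d^2 + 3.03*d - 2.04))/(2.25*d^2 + 3.03*d - 2.04)^3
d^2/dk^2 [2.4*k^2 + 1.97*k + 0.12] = 4.80000000000000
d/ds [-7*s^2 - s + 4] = -14*s - 1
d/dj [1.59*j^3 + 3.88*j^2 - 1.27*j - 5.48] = 4.77*j^2 + 7.76*j - 1.27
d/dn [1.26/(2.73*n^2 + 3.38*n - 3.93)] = (-6.8796*n - 4.2588)/(2.73*n^2 + 3.38*n - 3.93)^2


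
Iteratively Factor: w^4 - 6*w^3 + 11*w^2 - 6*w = (w)*(w^3 - 6*w^2 + 11*w - 6) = w*(w - 1)*(w^2 - 5*w + 6) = w*(w - 3)*(w - 1)*(w - 2)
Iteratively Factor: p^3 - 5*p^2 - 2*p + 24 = (p - 4)*(p^2 - p - 6) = (p - 4)*(p + 2)*(p - 3)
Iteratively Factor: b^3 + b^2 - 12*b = (b)*(b^2 + b - 12) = b*(b + 4)*(b - 3)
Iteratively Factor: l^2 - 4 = (l - 2)*(l + 2)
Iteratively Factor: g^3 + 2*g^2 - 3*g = (g + 3)*(g^2 - g) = (g - 1)*(g + 3)*(g)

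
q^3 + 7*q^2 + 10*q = q*(q + 2)*(q + 5)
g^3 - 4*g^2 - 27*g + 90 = (g - 6)*(g - 3)*(g + 5)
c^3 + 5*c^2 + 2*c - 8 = (c - 1)*(c + 2)*(c + 4)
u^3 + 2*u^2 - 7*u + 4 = (u - 1)^2*(u + 4)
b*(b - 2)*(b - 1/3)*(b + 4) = b^4 + 5*b^3/3 - 26*b^2/3 + 8*b/3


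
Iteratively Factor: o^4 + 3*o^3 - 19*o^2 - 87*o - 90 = (o + 3)*(o^3 - 19*o - 30) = (o + 3)^2*(o^2 - 3*o - 10) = (o - 5)*(o + 3)^2*(o + 2)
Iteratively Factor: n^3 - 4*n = (n)*(n^2 - 4) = n*(n - 2)*(n + 2)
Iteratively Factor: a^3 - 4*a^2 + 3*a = (a - 3)*(a^2 - a) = (a - 3)*(a - 1)*(a)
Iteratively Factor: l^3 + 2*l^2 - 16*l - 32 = (l + 2)*(l^2 - 16) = (l + 2)*(l + 4)*(l - 4)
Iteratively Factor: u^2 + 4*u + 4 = (u + 2)*(u + 2)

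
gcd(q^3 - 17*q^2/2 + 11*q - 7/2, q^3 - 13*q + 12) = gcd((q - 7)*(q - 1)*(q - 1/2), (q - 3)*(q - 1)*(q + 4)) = q - 1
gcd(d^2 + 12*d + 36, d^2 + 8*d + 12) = d + 6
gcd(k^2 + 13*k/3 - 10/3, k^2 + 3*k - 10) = k + 5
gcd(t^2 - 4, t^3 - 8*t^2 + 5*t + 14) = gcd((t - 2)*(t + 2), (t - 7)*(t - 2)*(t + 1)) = t - 2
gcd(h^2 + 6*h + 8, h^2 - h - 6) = h + 2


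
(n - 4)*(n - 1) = n^2 - 5*n + 4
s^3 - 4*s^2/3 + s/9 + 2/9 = (s - 1)*(s - 2/3)*(s + 1/3)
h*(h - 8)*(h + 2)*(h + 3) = h^4 - 3*h^3 - 34*h^2 - 48*h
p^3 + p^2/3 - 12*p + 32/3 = (p - 8/3)*(p - 1)*(p + 4)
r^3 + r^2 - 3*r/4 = r*(r - 1/2)*(r + 3/2)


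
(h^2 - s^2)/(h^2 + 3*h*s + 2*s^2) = (h - s)/(h + 2*s)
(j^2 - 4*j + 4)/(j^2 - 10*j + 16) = (j - 2)/(j - 8)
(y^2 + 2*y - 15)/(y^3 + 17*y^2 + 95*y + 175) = (y - 3)/(y^2 + 12*y + 35)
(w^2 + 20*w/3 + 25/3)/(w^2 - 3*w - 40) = (w + 5/3)/(w - 8)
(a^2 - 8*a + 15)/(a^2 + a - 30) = (a - 3)/(a + 6)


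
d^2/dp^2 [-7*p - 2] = 0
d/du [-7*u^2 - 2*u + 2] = -14*u - 2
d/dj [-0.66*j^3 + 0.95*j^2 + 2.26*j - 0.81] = -1.98*j^2 + 1.9*j + 2.26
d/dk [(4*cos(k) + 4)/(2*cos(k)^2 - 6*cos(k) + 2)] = 2*(cos(k)^2 + 2*cos(k) - 4)*sin(k)/(cos(k)^2 - 3*cos(k) + 1)^2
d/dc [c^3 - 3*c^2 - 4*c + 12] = 3*c^2 - 6*c - 4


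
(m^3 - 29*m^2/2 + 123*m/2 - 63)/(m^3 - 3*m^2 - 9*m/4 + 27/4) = 2*(m^2 - 13*m + 42)/(2*m^2 - 3*m - 9)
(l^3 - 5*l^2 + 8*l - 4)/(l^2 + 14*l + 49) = (l^3 - 5*l^2 + 8*l - 4)/(l^2 + 14*l + 49)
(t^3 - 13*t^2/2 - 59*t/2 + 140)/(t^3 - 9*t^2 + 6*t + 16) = (t^2 + 3*t/2 - 35/2)/(t^2 - t - 2)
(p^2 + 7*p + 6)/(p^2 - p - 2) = (p + 6)/(p - 2)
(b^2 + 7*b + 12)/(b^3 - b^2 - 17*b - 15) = (b + 4)/(b^2 - 4*b - 5)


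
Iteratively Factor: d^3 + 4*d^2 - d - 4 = (d + 4)*(d^2 - 1) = (d + 1)*(d + 4)*(d - 1)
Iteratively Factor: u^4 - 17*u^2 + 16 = (u + 1)*(u^3 - u^2 - 16*u + 16) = (u - 1)*(u + 1)*(u^2 - 16) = (u - 4)*(u - 1)*(u + 1)*(u + 4)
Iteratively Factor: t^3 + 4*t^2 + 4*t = (t + 2)*(t^2 + 2*t) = t*(t + 2)*(t + 2)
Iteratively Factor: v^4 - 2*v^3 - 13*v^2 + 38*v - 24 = (v - 3)*(v^3 + v^2 - 10*v + 8) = (v - 3)*(v - 2)*(v^2 + 3*v - 4) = (v - 3)*(v - 2)*(v + 4)*(v - 1)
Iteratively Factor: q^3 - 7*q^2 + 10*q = (q)*(q^2 - 7*q + 10) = q*(q - 5)*(q - 2)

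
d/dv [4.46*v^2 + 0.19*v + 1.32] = 8.92*v + 0.19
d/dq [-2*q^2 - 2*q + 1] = -4*q - 2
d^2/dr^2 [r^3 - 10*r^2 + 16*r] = 6*r - 20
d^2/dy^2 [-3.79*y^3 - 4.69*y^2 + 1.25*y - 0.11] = -22.74*y - 9.38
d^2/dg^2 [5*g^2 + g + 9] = 10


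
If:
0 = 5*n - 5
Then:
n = 1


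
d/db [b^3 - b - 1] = 3*b^2 - 1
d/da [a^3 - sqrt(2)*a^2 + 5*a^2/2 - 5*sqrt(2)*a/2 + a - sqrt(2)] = 3*a^2 - 2*sqrt(2)*a + 5*a - 5*sqrt(2)/2 + 1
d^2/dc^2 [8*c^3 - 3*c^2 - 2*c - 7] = 48*c - 6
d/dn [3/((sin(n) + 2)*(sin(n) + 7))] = -3*(2*sin(n) + 9)*cos(n)/((sin(n) + 2)^2*(sin(n) + 7)^2)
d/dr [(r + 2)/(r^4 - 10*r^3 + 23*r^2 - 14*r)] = (-3*r^4 + 12*r^3 + 37*r^2 - 92*r + 28)/(r^2*(r^6 - 20*r^5 + 146*r^4 - 488*r^3 + 809*r^2 - 644*r + 196))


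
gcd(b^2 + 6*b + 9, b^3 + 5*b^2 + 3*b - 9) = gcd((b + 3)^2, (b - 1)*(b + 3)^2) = b^2 + 6*b + 9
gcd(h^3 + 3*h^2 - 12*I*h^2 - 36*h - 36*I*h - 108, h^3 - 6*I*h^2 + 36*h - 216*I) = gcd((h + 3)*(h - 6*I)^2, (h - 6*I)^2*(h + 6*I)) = h^2 - 12*I*h - 36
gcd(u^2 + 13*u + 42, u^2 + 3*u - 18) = u + 6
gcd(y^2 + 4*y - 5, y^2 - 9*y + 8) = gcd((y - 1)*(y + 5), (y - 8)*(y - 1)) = y - 1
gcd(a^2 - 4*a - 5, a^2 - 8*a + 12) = 1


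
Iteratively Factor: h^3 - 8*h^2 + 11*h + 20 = (h - 5)*(h^2 - 3*h - 4) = (h - 5)*(h + 1)*(h - 4)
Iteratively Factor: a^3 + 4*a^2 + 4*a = (a)*(a^2 + 4*a + 4) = a*(a + 2)*(a + 2)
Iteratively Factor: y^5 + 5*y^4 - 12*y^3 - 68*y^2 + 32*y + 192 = (y + 4)*(y^4 + y^3 - 16*y^2 - 4*y + 48) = (y + 2)*(y + 4)*(y^3 - y^2 - 14*y + 24) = (y - 3)*(y + 2)*(y + 4)*(y^2 + 2*y - 8) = (y - 3)*(y + 2)*(y + 4)^2*(y - 2)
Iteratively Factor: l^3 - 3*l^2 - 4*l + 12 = (l - 3)*(l^2 - 4) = (l - 3)*(l - 2)*(l + 2)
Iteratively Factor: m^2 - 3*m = (m)*(m - 3)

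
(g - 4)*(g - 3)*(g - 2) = g^3 - 9*g^2 + 26*g - 24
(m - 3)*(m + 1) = m^2 - 2*m - 3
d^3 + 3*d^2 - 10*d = d*(d - 2)*(d + 5)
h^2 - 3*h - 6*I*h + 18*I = (h - 3)*(h - 6*I)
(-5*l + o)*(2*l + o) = -10*l^2 - 3*l*o + o^2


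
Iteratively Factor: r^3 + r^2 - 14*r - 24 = (r + 3)*(r^2 - 2*r - 8) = (r - 4)*(r + 3)*(r + 2)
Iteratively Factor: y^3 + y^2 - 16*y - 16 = (y + 1)*(y^2 - 16) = (y + 1)*(y + 4)*(y - 4)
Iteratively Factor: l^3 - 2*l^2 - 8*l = (l + 2)*(l^2 - 4*l) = (l - 4)*(l + 2)*(l)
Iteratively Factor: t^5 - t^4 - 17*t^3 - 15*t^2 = (t)*(t^4 - t^3 - 17*t^2 - 15*t) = t*(t + 3)*(t^3 - 4*t^2 - 5*t) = t*(t + 1)*(t + 3)*(t^2 - 5*t) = t*(t - 5)*(t + 1)*(t + 3)*(t)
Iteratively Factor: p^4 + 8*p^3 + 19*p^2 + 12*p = (p + 4)*(p^3 + 4*p^2 + 3*p) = p*(p + 4)*(p^2 + 4*p + 3) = p*(p + 1)*(p + 4)*(p + 3)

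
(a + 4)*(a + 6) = a^2 + 10*a + 24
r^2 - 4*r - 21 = (r - 7)*(r + 3)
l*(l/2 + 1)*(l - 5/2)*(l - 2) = l^4/2 - 5*l^3/4 - 2*l^2 + 5*l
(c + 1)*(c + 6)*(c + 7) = c^3 + 14*c^2 + 55*c + 42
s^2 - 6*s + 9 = (s - 3)^2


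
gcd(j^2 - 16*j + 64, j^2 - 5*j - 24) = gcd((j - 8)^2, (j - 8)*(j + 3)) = j - 8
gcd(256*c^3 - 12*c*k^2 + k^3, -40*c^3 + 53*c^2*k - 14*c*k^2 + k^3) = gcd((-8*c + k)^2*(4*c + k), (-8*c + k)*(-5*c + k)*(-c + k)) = 8*c - k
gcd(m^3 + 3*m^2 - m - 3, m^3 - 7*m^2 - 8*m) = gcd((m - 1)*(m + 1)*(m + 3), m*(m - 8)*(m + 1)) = m + 1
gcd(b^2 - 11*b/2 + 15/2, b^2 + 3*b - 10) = 1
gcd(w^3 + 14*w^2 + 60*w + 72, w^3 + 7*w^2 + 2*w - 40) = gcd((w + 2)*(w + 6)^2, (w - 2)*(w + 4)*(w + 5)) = 1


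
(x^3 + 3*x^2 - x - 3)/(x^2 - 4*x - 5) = (x^2 + 2*x - 3)/(x - 5)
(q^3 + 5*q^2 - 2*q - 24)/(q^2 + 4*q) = q + 1 - 6/q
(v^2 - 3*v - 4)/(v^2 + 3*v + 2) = (v - 4)/(v + 2)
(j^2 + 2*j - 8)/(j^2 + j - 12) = (j - 2)/(j - 3)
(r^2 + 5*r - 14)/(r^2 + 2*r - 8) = (r + 7)/(r + 4)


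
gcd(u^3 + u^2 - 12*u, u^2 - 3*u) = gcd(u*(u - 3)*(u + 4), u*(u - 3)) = u^2 - 3*u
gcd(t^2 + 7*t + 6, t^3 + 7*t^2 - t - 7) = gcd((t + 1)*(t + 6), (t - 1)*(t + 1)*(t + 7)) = t + 1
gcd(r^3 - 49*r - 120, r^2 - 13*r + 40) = r - 8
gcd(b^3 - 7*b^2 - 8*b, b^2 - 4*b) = b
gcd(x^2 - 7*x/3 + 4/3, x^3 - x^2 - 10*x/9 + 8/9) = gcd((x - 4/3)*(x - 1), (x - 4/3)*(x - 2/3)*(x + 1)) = x - 4/3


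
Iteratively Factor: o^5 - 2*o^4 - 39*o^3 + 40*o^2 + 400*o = (o)*(o^4 - 2*o^3 - 39*o^2 + 40*o + 400) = o*(o + 4)*(o^3 - 6*o^2 - 15*o + 100) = o*(o - 5)*(o + 4)*(o^2 - o - 20) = o*(o - 5)*(o + 4)^2*(o - 5)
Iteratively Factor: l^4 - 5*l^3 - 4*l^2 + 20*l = (l - 5)*(l^3 - 4*l) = (l - 5)*(l + 2)*(l^2 - 2*l) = (l - 5)*(l - 2)*(l + 2)*(l)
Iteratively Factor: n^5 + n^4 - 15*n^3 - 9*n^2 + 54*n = (n + 3)*(n^4 - 2*n^3 - 9*n^2 + 18*n) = n*(n + 3)*(n^3 - 2*n^2 - 9*n + 18) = n*(n - 3)*(n + 3)*(n^2 + n - 6) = n*(n - 3)*(n + 3)^2*(n - 2)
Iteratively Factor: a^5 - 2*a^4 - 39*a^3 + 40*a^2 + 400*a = (a + 4)*(a^4 - 6*a^3 - 15*a^2 + 100*a) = (a - 5)*(a + 4)*(a^3 - a^2 - 20*a) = (a - 5)*(a + 4)^2*(a^2 - 5*a) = a*(a - 5)*(a + 4)^2*(a - 5)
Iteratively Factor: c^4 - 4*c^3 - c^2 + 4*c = (c)*(c^3 - 4*c^2 - c + 4) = c*(c - 4)*(c^2 - 1) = c*(c - 4)*(c - 1)*(c + 1)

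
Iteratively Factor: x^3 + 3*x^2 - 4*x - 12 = (x - 2)*(x^2 + 5*x + 6) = (x - 2)*(x + 2)*(x + 3)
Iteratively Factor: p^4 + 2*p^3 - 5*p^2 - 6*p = (p + 1)*(p^3 + p^2 - 6*p) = p*(p + 1)*(p^2 + p - 6) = p*(p + 1)*(p + 3)*(p - 2)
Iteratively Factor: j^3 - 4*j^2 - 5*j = (j + 1)*(j^2 - 5*j) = (j - 5)*(j + 1)*(j)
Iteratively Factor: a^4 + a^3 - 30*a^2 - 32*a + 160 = (a + 4)*(a^3 - 3*a^2 - 18*a + 40) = (a + 4)^2*(a^2 - 7*a + 10) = (a - 2)*(a + 4)^2*(a - 5)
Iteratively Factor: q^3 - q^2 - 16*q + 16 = (q - 1)*(q^2 - 16) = (q - 4)*(q - 1)*(q + 4)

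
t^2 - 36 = (t - 6)*(t + 6)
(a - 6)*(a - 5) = a^2 - 11*a + 30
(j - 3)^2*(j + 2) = j^3 - 4*j^2 - 3*j + 18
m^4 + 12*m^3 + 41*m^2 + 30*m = m*(m + 1)*(m + 5)*(m + 6)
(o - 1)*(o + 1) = o^2 - 1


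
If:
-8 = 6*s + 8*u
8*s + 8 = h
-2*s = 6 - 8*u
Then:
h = -6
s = -7/4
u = 5/16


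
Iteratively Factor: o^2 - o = (o - 1)*(o)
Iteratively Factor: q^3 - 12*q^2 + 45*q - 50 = (q - 2)*(q^2 - 10*q + 25) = (q - 5)*(q - 2)*(q - 5)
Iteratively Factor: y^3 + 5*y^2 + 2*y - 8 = (y + 4)*(y^2 + y - 2) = (y - 1)*(y + 4)*(y + 2)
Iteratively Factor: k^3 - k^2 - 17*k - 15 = (k + 1)*(k^2 - 2*k - 15) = (k + 1)*(k + 3)*(k - 5)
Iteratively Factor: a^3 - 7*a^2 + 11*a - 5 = (a - 5)*(a^2 - 2*a + 1) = (a - 5)*(a - 1)*(a - 1)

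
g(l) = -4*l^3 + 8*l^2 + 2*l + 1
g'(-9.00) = -1114.00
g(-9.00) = 3547.00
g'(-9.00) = -1114.00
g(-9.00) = 3547.00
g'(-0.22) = -2.10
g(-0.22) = 0.99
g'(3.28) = -74.62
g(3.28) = -47.52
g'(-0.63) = -12.84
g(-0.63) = 3.92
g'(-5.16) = -400.07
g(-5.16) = 753.24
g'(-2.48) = -111.48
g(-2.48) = 106.26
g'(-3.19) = -171.15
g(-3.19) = 205.88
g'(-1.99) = -77.36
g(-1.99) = 60.22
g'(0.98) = 6.16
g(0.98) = 6.88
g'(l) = -12*l^2 + 16*l + 2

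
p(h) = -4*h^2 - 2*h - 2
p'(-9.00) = 70.00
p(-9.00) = -308.00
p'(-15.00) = 118.00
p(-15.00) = -872.00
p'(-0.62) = 2.96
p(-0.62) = -2.30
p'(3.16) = -27.28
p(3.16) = -48.26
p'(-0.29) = 0.32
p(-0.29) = -1.76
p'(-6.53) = 50.24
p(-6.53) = -159.50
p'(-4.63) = 35.04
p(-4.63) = -78.49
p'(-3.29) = 24.32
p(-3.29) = -38.72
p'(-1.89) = 13.12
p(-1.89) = -12.51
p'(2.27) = -20.16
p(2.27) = -27.15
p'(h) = -8*h - 2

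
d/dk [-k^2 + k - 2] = 1 - 2*k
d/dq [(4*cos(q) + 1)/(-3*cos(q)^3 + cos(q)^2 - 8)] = (-16*cos(q) - 5*cos(2*q)/2 - 6*cos(3*q) + 59/2)*sin(q)/(3*cos(q)^3 - cos(q)^2 + 8)^2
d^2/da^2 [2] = 0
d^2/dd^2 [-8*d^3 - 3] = -48*d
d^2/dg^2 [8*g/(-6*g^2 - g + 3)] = 16*(-g*(12*g + 1)^2 + (18*g + 1)*(6*g^2 + g - 3))/(6*g^2 + g - 3)^3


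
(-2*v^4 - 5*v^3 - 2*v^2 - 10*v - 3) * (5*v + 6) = -10*v^5 - 37*v^4 - 40*v^3 - 62*v^2 - 75*v - 18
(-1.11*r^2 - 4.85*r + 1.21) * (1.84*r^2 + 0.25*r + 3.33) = -2.0424*r^4 - 9.2015*r^3 - 2.6824*r^2 - 15.848*r + 4.0293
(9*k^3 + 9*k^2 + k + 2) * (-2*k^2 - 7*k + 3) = -18*k^5 - 81*k^4 - 38*k^3 + 16*k^2 - 11*k + 6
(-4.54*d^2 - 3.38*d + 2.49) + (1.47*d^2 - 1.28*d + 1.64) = -3.07*d^2 - 4.66*d + 4.13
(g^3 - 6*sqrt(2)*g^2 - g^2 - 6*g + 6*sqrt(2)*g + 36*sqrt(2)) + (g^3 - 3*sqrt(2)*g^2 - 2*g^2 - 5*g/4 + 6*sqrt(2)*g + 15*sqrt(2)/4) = 2*g^3 - 9*sqrt(2)*g^2 - 3*g^2 - 29*g/4 + 12*sqrt(2)*g + 159*sqrt(2)/4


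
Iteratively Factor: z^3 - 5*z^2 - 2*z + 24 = (z - 3)*(z^2 - 2*z - 8) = (z - 3)*(z + 2)*(z - 4)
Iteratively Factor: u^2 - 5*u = (u - 5)*(u)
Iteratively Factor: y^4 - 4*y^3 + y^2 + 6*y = (y)*(y^3 - 4*y^2 + y + 6) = y*(y - 3)*(y^2 - y - 2) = y*(y - 3)*(y - 2)*(y + 1)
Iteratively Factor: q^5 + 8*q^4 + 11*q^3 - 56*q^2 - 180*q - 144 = (q + 2)*(q^4 + 6*q^3 - q^2 - 54*q - 72) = (q - 3)*(q + 2)*(q^3 + 9*q^2 + 26*q + 24) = (q - 3)*(q + 2)*(q + 3)*(q^2 + 6*q + 8) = (q - 3)*(q + 2)*(q + 3)*(q + 4)*(q + 2)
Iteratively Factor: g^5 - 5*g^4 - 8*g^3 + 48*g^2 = (g)*(g^4 - 5*g^3 - 8*g^2 + 48*g) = g*(g + 3)*(g^3 - 8*g^2 + 16*g) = g*(g - 4)*(g + 3)*(g^2 - 4*g) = g*(g - 4)^2*(g + 3)*(g)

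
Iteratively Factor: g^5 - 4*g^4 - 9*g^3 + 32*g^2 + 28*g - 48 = (g + 2)*(g^4 - 6*g^3 + 3*g^2 + 26*g - 24) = (g - 1)*(g + 2)*(g^3 - 5*g^2 - 2*g + 24) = (g - 4)*(g - 1)*(g + 2)*(g^2 - g - 6) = (g - 4)*(g - 1)*(g + 2)^2*(g - 3)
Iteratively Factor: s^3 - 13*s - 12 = (s + 1)*(s^2 - s - 12) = (s + 1)*(s + 3)*(s - 4)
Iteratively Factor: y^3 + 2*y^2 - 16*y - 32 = (y + 2)*(y^2 - 16) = (y + 2)*(y + 4)*(y - 4)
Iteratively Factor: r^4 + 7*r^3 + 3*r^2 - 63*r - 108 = (r + 4)*(r^3 + 3*r^2 - 9*r - 27) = (r + 3)*(r + 4)*(r^2 - 9) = (r - 3)*(r + 3)*(r + 4)*(r + 3)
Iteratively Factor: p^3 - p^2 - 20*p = (p)*(p^2 - p - 20) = p*(p - 5)*(p + 4)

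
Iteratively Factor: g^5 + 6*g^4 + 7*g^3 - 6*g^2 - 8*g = (g + 1)*(g^4 + 5*g^3 + 2*g^2 - 8*g) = (g - 1)*(g + 1)*(g^3 + 6*g^2 + 8*g) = g*(g - 1)*(g + 1)*(g^2 + 6*g + 8) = g*(g - 1)*(g + 1)*(g + 4)*(g + 2)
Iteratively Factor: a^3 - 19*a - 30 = (a - 5)*(a^2 + 5*a + 6) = (a - 5)*(a + 2)*(a + 3)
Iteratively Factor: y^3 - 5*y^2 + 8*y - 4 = (y - 2)*(y^2 - 3*y + 2) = (y - 2)^2*(y - 1)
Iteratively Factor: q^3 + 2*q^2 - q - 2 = (q + 1)*(q^2 + q - 2) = (q - 1)*(q + 1)*(q + 2)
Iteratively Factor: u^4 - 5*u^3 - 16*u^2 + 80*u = (u)*(u^3 - 5*u^2 - 16*u + 80) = u*(u - 4)*(u^2 - u - 20) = u*(u - 5)*(u - 4)*(u + 4)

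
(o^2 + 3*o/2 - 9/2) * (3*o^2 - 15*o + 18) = 3*o^4 - 21*o^3/2 - 18*o^2 + 189*o/2 - 81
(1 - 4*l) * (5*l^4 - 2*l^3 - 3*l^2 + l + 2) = -20*l^5 + 13*l^4 + 10*l^3 - 7*l^2 - 7*l + 2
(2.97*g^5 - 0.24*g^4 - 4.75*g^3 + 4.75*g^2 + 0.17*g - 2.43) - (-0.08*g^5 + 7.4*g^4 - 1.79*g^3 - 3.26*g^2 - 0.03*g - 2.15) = 3.05*g^5 - 7.64*g^4 - 2.96*g^3 + 8.01*g^2 + 0.2*g - 0.28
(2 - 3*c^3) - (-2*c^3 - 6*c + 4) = -c^3 + 6*c - 2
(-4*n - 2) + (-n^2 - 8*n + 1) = -n^2 - 12*n - 1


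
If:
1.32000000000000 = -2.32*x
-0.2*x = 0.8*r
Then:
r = 0.14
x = -0.57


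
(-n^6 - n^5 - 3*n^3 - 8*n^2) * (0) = 0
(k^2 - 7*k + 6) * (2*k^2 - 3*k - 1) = 2*k^4 - 17*k^3 + 32*k^2 - 11*k - 6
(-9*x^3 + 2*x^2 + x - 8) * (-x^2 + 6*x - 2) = 9*x^5 - 56*x^4 + 29*x^3 + 10*x^2 - 50*x + 16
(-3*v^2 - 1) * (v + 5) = -3*v^3 - 15*v^2 - v - 5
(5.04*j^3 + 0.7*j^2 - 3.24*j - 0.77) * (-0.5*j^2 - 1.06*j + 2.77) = -2.52*j^5 - 5.6924*j^4 + 14.8388*j^3 + 5.7584*j^2 - 8.1586*j - 2.1329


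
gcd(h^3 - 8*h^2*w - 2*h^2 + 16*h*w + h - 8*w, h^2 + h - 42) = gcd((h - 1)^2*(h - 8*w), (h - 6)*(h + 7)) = 1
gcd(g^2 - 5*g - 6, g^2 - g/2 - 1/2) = 1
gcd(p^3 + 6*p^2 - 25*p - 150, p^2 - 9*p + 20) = p - 5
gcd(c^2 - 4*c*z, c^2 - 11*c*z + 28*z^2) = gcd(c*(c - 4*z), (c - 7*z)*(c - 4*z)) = -c + 4*z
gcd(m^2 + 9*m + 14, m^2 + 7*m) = m + 7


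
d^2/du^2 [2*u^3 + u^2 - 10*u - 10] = 12*u + 2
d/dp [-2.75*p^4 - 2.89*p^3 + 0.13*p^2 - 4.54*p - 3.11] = -11.0*p^3 - 8.67*p^2 + 0.26*p - 4.54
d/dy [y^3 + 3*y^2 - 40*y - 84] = 3*y^2 + 6*y - 40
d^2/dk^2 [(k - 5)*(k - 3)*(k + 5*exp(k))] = 5*k^2*exp(k) - 20*k*exp(k) + 6*k + 5*exp(k) - 16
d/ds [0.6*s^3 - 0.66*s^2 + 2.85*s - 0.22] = 1.8*s^2 - 1.32*s + 2.85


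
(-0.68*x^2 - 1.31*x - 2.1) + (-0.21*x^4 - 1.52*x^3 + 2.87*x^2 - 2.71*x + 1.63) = -0.21*x^4 - 1.52*x^3 + 2.19*x^2 - 4.02*x - 0.47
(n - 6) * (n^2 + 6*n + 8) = n^3 - 28*n - 48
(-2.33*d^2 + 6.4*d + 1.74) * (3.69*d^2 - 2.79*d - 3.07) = -8.5977*d^4 + 30.1167*d^3 - 4.2823*d^2 - 24.5026*d - 5.3418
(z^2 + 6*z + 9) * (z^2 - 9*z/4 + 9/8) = z^4 + 15*z^3/4 - 27*z^2/8 - 27*z/2 + 81/8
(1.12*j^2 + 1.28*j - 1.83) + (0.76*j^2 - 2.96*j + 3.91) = 1.88*j^2 - 1.68*j + 2.08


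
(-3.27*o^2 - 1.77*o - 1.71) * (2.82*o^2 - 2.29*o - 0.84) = -9.2214*o^4 + 2.4969*o^3 + 1.9779*o^2 + 5.4027*o + 1.4364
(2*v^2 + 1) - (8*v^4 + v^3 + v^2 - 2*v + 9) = -8*v^4 - v^3 + v^2 + 2*v - 8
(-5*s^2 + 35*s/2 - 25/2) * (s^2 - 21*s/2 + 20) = -5*s^4 + 70*s^3 - 1185*s^2/4 + 1925*s/4 - 250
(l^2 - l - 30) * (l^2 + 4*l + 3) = l^4 + 3*l^3 - 31*l^2 - 123*l - 90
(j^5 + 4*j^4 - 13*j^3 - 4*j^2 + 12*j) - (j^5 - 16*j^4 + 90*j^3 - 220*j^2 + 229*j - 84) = 20*j^4 - 103*j^3 + 216*j^2 - 217*j + 84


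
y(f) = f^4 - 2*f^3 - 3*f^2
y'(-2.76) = -113.24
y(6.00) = 756.00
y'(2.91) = 30.30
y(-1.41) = 3.59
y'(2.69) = 18.30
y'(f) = 4*f^3 - 6*f^2 - 6*f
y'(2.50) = 10.00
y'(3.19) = 49.65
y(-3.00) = 108.00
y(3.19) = 8.10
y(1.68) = -9.98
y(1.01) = -4.08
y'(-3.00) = -144.00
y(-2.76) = 77.22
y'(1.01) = -8.06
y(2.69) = -8.28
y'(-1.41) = -14.68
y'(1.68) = -8.05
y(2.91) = -2.98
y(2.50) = -10.94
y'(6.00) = 612.00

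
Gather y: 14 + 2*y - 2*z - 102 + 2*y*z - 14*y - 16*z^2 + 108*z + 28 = y*(2*z - 12) - 16*z^2 + 106*z - 60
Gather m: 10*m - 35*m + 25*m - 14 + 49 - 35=0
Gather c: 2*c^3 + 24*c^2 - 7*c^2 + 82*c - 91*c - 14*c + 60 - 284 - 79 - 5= 2*c^3 + 17*c^2 - 23*c - 308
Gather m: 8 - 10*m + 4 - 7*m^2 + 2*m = -7*m^2 - 8*m + 12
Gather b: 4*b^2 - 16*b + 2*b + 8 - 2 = 4*b^2 - 14*b + 6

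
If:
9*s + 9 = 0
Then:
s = -1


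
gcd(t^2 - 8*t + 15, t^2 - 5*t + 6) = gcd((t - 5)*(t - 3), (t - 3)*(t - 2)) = t - 3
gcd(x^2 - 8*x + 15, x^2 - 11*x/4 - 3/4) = x - 3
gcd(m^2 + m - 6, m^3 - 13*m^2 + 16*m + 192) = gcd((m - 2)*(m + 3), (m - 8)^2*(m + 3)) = m + 3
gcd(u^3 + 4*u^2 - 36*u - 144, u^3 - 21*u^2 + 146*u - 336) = u - 6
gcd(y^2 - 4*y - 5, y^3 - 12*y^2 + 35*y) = y - 5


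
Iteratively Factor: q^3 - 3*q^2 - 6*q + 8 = (q - 1)*(q^2 - 2*q - 8) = (q - 4)*(q - 1)*(q + 2)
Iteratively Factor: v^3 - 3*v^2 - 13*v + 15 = (v - 5)*(v^2 + 2*v - 3) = (v - 5)*(v - 1)*(v + 3)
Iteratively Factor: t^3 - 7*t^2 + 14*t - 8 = (t - 4)*(t^2 - 3*t + 2) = (t - 4)*(t - 1)*(t - 2)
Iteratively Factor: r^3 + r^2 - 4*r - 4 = (r - 2)*(r^2 + 3*r + 2) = (r - 2)*(r + 1)*(r + 2)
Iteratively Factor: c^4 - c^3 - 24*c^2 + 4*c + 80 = (c - 5)*(c^3 + 4*c^2 - 4*c - 16) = (c - 5)*(c + 4)*(c^2 - 4) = (c - 5)*(c + 2)*(c + 4)*(c - 2)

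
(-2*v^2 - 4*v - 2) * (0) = 0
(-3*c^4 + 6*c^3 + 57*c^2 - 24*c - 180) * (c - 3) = -3*c^5 + 15*c^4 + 39*c^3 - 195*c^2 - 108*c + 540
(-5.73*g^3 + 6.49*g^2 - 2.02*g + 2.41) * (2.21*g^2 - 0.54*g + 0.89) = -12.6633*g^5 + 17.4371*g^4 - 13.0685*g^3 + 12.193*g^2 - 3.0992*g + 2.1449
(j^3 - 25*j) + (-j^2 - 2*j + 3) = j^3 - j^2 - 27*j + 3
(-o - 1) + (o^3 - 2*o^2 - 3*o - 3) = o^3 - 2*o^2 - 4*o - 4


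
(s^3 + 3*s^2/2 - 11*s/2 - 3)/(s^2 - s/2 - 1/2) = (s^2 + s - 6)/(s - 1)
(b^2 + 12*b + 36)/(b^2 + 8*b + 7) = (b^2 + 12*b + 36)/(b^2 + 8*b + 7)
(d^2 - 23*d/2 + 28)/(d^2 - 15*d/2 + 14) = (d - 8)/(d - 4)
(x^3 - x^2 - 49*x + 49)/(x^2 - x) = x - 49/x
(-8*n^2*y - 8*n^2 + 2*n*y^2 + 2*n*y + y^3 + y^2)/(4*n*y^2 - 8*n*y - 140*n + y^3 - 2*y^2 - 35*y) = (-2*n*y - 2*n + y^2 + y)/(y^2 - 2*y - 35)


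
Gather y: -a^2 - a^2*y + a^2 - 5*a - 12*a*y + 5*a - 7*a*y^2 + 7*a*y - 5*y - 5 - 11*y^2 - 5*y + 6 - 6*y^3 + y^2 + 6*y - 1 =-6*y^3 + y^2*(-7*a - 10) + y*(-a^2 - 5*a - 4)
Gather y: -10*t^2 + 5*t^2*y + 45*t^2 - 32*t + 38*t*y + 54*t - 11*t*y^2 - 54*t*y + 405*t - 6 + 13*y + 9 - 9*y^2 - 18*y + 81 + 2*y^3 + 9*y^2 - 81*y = 35*t^2 - 11*t*y^2 + 427*t + 2*y^3 + y*(5*t^2 - 16*t - 86) + 84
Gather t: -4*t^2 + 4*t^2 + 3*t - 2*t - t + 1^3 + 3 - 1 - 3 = 0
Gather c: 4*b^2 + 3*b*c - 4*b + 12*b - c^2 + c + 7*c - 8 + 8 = 4*b^2 + 8*b - c^2 + c*(3*b + 8)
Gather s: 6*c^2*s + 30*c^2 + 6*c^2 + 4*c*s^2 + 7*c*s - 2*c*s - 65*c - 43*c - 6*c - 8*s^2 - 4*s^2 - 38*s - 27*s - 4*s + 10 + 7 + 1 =36*c^2 - 114*c + s^2*(4*c - 12) + s*(6*c^2 + 5*c - 69) + 18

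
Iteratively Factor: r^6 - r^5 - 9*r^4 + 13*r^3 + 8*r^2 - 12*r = (r - 1)*(r^5 - 9*r^3 + 4*r^2 + 12*r) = (r - 2)*(r - 1)*(r^4 + 2*r^3 - 5*r^2 - 6*r) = (r - 2)*(r - 1)*(r + 1)*(r^3 + r^2 - 6*r) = (r - 2)^2*(r - 1)*(r + 1)*(r^2 + 3*r) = (r - 2)^2*(r - 1)*(r + 1)*(r + 3)*(r)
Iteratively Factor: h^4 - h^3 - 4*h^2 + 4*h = (h)*(h^3 - h^2 - 4*h + 4) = h*(h - 1)*(h^2 - 4) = h*(h - 1)*(h + 2)*(h - 2)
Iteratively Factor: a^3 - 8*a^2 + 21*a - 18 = (a - 3)*(a^2 - 5*a + 6) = (a - 3)*(a - 2)*(a - 3)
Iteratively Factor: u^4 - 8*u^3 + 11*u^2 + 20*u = (u)*(u^3 - 8*u^2 + 11*u + 20) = u*(u - 5)*(u^2 - 3*u - 4) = u*(u - 5)*(u + 1)*(u - 4)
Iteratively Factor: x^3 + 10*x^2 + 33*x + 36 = (x + 3)*(x^2 + 7*x + 12) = (x + 3)*(x + 4)*(x + 3)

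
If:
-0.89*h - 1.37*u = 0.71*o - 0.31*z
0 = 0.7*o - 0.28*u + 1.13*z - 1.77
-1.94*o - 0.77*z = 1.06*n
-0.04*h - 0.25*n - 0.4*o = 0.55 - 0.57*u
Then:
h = 1.70089350666513*z - 2.91888307491763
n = 2.25354980657057*z - 4.98296556644741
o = 2.72265128888364 - 1.62822824482722*z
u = 0.48519965078052 - 0.0348563263537542*z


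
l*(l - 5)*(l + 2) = l^3 - 3*l^2 - 10*l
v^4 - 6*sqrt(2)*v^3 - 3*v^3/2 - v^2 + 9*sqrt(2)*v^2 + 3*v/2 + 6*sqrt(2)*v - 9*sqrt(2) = (v - 3/2)*(v - 1)*(v + 1)*(v - 6*sqrt(2))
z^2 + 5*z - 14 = (z - 2)*(z + 7)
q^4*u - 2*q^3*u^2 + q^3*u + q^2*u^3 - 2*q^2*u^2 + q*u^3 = q*(q - u)^2*(q*u + u)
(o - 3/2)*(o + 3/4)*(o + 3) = o^3 + 9*o^2/4 - 27*o/8 - 27/8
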